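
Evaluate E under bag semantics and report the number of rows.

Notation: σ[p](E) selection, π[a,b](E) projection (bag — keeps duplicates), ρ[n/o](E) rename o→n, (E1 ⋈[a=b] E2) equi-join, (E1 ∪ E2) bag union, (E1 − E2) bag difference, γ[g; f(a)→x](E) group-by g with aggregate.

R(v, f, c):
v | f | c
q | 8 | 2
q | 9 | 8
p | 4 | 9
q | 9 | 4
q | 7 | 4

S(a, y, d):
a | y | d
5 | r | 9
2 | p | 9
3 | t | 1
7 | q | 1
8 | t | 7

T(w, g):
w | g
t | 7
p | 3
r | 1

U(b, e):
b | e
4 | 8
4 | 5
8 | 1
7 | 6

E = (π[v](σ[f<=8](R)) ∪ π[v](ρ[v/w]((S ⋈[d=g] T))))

Subexpression sizes:
  R → 5
  σ[f<=8](R) → 3
  π[v](σ[f<=8](R)) → 3
  S → 5
  T → 3
  (S ⋈[d=g] T) → 3
  ρ[v/w]((S ⋈[d=g] T)) → 3
  π[v](ρ[v/w]((S ⋈[d=g] T))) → 3
  (π[v](σ[f<=8](R)) ∪ π[v](ρ[v/w]((S ⋈[d=g] T)))) → 6

|E| = 6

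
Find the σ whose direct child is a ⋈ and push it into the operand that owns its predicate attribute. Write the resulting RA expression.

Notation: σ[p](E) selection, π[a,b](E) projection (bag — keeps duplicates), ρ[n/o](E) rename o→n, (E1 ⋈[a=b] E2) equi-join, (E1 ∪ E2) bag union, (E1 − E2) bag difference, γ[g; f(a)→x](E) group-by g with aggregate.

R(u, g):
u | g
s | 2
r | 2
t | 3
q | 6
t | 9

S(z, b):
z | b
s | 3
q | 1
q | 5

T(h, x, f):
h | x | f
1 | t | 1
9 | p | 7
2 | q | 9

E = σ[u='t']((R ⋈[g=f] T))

σ filters on u, owned by the left side.
E' = (σ[u='t'](R) ⋈[g=f] T)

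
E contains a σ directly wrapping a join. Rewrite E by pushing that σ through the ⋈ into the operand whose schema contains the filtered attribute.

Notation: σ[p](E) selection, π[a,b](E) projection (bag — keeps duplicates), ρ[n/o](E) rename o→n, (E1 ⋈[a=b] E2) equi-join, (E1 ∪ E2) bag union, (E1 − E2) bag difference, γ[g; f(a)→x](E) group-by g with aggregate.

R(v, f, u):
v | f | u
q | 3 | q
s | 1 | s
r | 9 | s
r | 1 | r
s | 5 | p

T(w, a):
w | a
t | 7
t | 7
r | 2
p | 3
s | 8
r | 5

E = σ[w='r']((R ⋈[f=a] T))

σ filters on w, owned by the right side.
E' = (R ⋈[f=a] σ[w='r'](T))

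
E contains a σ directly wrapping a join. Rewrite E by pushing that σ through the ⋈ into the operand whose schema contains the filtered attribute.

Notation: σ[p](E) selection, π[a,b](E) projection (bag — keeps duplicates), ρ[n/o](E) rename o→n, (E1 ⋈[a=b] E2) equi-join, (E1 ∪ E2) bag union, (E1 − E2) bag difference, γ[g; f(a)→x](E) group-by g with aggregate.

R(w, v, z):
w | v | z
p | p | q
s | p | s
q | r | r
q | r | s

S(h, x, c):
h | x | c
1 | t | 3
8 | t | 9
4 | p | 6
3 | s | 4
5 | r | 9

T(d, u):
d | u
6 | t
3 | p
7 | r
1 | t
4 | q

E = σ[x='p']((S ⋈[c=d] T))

σ filters on x, owned by the left side.
E' = (σ[x='p'](S) ⋈[c=d] T)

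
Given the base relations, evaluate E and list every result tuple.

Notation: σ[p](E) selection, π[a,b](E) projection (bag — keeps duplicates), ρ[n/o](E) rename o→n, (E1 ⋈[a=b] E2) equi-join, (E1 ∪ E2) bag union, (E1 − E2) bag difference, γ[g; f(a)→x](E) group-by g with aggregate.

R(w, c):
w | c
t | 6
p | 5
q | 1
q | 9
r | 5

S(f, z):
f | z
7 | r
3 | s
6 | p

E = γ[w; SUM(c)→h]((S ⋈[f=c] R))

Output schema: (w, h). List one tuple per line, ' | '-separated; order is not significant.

Per-node cardinality:
  S → 3
  R → 5
  (S ⋈[f=c] R) → 1
  γ[w; SUM(c)→h]((S ⋈[f=c] R)) → 1

== RESULT ==
w | h
t | 6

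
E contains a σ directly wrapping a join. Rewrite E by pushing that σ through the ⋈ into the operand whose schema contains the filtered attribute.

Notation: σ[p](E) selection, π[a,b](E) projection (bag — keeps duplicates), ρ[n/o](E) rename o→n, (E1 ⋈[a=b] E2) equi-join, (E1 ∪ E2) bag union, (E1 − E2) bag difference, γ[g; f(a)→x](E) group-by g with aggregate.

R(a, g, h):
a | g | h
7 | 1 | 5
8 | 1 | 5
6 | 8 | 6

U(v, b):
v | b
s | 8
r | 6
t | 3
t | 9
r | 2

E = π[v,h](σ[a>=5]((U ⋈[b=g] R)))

σ filters on a, owned by the right side.
E' = π[v,h]((U ⋈[b=g] σ[a>=5](R)))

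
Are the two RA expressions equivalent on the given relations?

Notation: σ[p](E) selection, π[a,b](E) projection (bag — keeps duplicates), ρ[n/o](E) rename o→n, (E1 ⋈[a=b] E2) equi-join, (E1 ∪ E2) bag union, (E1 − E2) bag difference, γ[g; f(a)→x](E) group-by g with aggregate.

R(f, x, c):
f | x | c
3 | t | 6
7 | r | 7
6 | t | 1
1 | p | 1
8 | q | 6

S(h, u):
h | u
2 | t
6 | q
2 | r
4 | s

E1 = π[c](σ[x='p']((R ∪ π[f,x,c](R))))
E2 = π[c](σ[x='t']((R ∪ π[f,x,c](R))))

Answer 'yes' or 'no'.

E1 stepwise |·|:
  R → 5
  R → 5
  π[f,x,c](R) → 5
  (R ∪ π[f,x,c](R)) → 10
  σ[x='p']((R ∪ π[f,x,c](R))) → 2
  π[c](σ[x='p']((R ∪ π[f,x,c](R)))) → 2
E2 stepwise |·|:
  R → 5
  R → 5
  π[f,x,c](R) → 5
  (R ∪ π[f,x,c](R)) → 10
  σ[x='t']((R ∪ π[f,x,c](R))) → 4
  π[c](σ[x='t']((R ∪ π[f,x,c](R)))) → 4

E1 result:
c
1
1
E2 result:
c
1
1
6
6
Witness: (6,) appears 0× in E1 but 2× in E2.

no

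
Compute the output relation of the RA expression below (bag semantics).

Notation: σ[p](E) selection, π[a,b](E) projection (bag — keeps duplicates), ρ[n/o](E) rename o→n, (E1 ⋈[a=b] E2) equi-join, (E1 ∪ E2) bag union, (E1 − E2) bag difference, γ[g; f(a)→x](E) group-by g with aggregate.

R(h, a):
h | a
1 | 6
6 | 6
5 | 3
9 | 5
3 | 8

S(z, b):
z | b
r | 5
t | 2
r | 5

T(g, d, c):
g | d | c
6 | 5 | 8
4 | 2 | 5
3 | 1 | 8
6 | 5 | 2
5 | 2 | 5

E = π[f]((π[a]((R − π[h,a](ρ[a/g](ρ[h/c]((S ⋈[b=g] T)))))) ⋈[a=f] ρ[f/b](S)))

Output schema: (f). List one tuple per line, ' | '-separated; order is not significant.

Row counts bottom-up:
  R → 5
  S → 3
  T → 5
  (S ⋈[b=g] T) → 2
  ρ[h/c]((S ⋈[b=g] T)) → 2
  ρ[a/g](ρ[h/c]((S ⋈[b=g] T))) → 2
  π[h,a](ρ[a/g](ρ[h/c]((S ⋈[b=g] T)))) → 2
  (R − π[h,a](ρ[a/g](ρ[h/c]((S ⋈[b=g] T))))) → 5
  π[a]((R − π[h,a](ρ[a/g](ρ[h/c]((S ⋈[b=g] T)))))) → 5
  S → 3
  ρ[f/b](S) → 3
  (π[a]((R − π[h,a](ρ[a/g](ρ[h/c]((S ⋈[b=g] T)))))) ⋈[a=f] ρ[f/b](S)) → 2
  π[f]((π[a]((R − π[h,a](ρ[a/g](ρ[h/c]((S ⋈[b=g] T)))))) ⋈[a=f] ρ[f/b](S))) → 2

== RESULT ==
f
5
5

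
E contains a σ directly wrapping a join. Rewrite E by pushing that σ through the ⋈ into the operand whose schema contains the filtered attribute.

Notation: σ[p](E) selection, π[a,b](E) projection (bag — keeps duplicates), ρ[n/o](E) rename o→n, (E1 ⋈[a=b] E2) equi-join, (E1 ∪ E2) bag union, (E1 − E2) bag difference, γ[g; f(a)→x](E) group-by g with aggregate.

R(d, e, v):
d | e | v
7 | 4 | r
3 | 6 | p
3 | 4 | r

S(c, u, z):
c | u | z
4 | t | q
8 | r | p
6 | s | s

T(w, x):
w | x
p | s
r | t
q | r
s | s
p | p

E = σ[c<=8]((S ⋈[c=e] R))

σ filters on c, owned by the left side.
E' = (σ[c<=8](S) ⋈[c=e] R)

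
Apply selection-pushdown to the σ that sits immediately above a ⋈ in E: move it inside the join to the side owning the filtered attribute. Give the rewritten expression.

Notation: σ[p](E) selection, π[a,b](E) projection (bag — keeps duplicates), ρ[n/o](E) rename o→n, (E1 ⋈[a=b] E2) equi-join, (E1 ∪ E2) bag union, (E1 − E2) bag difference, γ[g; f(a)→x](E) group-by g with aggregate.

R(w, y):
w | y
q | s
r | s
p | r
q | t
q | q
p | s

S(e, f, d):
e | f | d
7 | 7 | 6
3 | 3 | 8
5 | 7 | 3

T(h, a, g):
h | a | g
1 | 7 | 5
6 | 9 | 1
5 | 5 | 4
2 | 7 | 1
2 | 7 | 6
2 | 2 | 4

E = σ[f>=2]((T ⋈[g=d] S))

σ filters on f, owned by the right side.
E' = (T ⋈[g=d] σ[f>=2](S))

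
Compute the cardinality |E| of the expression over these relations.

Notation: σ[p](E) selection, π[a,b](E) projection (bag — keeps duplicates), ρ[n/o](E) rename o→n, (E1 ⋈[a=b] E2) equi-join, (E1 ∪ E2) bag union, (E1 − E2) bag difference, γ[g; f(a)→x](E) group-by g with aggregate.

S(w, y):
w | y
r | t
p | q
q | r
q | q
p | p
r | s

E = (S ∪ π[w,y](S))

Row counts bottom-up:
  S → 6
  S → 6
  π[w,y](S) → 6
  (S ∪ π[w,y](S)) → 12

|E| = 12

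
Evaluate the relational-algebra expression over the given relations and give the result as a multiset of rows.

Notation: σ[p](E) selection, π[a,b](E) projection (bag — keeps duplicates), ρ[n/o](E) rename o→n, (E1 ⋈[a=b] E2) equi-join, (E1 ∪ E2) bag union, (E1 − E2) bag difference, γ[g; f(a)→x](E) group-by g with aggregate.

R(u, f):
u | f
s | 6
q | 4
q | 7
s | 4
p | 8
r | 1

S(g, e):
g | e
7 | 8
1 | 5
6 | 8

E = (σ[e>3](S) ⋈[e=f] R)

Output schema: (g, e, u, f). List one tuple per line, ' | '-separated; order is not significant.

Per-node cardinality:
  S → 3
  σ[e>3](S) → 3
  R → 6
  (σ[e>3](S) ⋈[e=f] R) → 2

== RESULT ==
g | e | u | f
6 | 8 | p | 8
7 | 8 | p | 8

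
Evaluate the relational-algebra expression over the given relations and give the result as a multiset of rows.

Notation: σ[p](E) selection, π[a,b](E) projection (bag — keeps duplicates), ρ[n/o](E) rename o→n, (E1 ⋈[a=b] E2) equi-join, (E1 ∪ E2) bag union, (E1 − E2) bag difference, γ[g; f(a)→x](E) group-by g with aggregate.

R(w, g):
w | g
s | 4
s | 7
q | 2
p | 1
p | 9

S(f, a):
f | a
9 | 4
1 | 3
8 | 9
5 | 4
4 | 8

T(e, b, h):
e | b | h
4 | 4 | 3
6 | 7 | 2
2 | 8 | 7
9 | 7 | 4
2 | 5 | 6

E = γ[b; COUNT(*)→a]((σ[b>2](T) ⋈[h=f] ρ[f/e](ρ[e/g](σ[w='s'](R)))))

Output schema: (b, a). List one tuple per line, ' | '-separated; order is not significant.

Subexpression sizes:
  T → 5
  σ[b>2](T) → 5
  R → 5
  σ[w='s'](R) → 2
  ρ[e/g](σ[w='s'](R)) → 2
  ρ[f/e](ρ[e/g](σ[w='s'](R))) → 2
  (σ[b>2](T) ⋈[h=f] ρ[f/e](ρ[e/g](σ[w='s'](R)))) → 2
  γ[b; COUNT(*)→a]((σ[b>2](T) ⋈[h=f] ρ[f/e](ρ[e/g](σ[w='s'](R))))) → 2

== RESULT ==
b | a
7 | 1
8 | 1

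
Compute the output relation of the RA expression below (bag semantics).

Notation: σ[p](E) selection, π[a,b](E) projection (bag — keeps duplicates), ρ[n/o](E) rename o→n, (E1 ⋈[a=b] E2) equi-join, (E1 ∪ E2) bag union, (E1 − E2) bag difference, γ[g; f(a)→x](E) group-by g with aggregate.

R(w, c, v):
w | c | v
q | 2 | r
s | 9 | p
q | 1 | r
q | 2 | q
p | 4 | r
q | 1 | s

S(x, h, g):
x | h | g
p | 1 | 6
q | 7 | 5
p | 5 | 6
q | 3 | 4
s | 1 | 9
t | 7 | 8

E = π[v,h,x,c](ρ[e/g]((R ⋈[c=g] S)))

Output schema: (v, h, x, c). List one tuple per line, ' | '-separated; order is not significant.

Per-node cardinality:
  R → 6
  S → 6
  (R ⋈[c=g] S) → 2
  ρ[e/g]((R ⋈[c=g] S)) → 2
  π[v,h,x,c](ρ[e/g]((R ⋈[c=g] S))) → 2

== RESULT ==
v | h | x | c
p | 1 | s | 9
r | 3 | q | 4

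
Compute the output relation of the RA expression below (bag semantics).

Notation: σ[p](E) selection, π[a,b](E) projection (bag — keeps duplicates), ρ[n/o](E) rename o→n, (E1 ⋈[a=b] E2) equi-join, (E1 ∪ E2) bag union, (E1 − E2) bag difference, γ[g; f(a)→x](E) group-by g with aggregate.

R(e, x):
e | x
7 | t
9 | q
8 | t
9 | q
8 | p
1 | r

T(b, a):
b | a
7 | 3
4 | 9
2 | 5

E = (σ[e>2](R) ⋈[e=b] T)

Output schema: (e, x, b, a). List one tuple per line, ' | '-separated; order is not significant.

Per-node cardinality:
  R → 6
  σ[e>2](R) → 5
  T → 3
  (σ[e>2](R) ⋈[e=b] T) → 1

== RESULT ==
e | x | b | a
7 | t | 7 | 3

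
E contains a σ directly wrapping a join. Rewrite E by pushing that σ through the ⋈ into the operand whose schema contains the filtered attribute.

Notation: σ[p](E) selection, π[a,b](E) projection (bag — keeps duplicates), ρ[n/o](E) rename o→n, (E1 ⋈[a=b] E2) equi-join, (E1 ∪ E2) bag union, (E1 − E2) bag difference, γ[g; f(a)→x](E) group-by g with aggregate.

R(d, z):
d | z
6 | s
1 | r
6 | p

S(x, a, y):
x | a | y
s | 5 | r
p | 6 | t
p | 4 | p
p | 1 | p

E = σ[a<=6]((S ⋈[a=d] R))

σ filters on a, owned by the left side.
E' = (σ[a<=6](S) ⋈[a=d] R)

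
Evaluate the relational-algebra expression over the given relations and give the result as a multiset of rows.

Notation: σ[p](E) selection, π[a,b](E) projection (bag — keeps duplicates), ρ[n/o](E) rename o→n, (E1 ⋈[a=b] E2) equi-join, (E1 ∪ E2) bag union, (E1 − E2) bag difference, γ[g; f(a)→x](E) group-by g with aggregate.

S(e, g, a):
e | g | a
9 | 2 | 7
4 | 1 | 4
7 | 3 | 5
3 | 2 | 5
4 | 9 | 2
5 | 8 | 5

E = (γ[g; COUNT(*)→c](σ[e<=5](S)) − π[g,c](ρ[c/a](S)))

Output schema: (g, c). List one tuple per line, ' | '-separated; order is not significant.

Subexpression sizes:
  S → 6
  σ[e<=5](S) → 4
  γ[g; COUNT(*)→c](σ[e<=5](S)) → 4
  S → 6
  ρ[c/a](S) → 6
  π[g,c](ρ[c/a](S)) → 6
  (γ[g; COUNT(*)→c](σ[e<=5](S)) − π[g,c](ρ[c/a](S))) → 4

== RESULT ==
g | c
1 | 1
2 | 1
8 | 1
9 | 1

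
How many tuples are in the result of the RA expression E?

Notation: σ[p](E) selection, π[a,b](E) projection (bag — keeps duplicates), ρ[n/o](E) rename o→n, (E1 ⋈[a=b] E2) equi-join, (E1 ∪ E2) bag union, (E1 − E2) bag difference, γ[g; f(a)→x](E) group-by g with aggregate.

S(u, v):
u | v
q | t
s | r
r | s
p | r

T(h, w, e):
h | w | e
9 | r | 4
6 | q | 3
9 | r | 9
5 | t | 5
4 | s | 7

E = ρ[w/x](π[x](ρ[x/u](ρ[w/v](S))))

Row counts bottom-up:
  S → 4
  ρ[w/v](S) → 4
  ρ[x/u](ρ[w/v](S)) → 4
  π[x](ρ[x/u](ρ[w/v](S))) → 4
  ρ[w/x](π[x](ρ[x/u](ρ[w/v](S)))) → 4

|E| = 4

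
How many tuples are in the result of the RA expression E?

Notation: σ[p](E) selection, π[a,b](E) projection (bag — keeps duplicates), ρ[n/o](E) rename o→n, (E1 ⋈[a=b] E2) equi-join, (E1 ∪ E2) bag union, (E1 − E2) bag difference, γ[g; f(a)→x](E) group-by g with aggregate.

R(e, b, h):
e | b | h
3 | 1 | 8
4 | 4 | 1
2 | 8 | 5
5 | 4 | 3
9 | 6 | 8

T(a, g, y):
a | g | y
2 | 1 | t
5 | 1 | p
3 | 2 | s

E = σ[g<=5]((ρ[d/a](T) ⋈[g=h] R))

Stepwise |·|:
  T → 3
  ρ[d/a](T) → 3
  R → 5
  (ρ[d/a](T) ⋈[g=h] R) → 2
  σ[g<=5]((ρ[d/a](T) ⋈[g=h] R)) → 2

|E| = 2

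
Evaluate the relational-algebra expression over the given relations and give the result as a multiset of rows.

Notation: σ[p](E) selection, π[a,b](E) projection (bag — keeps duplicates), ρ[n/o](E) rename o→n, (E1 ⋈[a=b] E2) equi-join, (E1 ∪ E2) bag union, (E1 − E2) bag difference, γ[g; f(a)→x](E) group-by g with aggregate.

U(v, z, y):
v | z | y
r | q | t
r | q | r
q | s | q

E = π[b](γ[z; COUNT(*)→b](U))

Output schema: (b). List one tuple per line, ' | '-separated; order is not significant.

Subexpression sizes:
  U → 3
  γ[z; COUNT(*)→b](U) → 2
  π[b](γ[z; COUNT(*)→b](U)) → 2

== RESULT ==
b
1
2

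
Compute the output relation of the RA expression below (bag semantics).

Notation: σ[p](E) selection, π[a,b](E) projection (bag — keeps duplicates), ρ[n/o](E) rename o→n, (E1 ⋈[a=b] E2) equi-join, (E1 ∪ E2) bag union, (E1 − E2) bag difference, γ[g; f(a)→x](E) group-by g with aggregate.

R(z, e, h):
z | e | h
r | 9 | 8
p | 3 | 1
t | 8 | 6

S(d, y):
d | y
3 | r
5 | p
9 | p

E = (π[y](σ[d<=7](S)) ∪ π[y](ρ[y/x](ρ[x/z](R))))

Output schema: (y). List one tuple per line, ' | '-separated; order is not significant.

Stepwise |·|:
  S → 3
  σ[d<=7](S) → 2
  π[y](σ[d<=7](S)) → 2
  R → 3
  ρ[x/z](R) → 3
  ρ[y/x](ρ[x/z](R)) → 3
  π[y](ρ[y/x](ρ[x/z](R))) → 3
  (π[y](σ[d<=7](S)) ∪ π[y](ρ[y/x](ρ[x/z](R)))) → 5

== RESULT ==
y
p
p
r
r
t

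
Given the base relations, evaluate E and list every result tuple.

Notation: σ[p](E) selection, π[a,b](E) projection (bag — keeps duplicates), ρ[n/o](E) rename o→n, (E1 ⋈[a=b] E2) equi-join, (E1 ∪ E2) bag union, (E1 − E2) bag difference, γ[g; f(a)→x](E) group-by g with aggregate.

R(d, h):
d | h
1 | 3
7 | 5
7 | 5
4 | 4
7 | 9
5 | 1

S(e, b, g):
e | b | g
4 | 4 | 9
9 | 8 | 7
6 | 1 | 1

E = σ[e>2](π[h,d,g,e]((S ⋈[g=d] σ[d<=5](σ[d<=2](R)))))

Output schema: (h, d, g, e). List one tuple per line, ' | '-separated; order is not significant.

Per-node cardinality:
  S → 3
  R → 6
  σ[d<=2](R) → 1
  σ[d<=5](σ[d<=2](R)) → 1
  (S ⋈[g=d] σ[d<=5](σ[d<=2](R))) → 1
  π[h,d,g,e]((S ⋈[g=d] σ[d<=5](σ[d<=2](R)))) → 1
  σ[e>2](π[h,d,g,e]((S ⋈[g=d] σ[d<=5](σ[d<=2](R))))) → 1

== RESULT ==
h | d | g | e
3 | 1 | 1 | 6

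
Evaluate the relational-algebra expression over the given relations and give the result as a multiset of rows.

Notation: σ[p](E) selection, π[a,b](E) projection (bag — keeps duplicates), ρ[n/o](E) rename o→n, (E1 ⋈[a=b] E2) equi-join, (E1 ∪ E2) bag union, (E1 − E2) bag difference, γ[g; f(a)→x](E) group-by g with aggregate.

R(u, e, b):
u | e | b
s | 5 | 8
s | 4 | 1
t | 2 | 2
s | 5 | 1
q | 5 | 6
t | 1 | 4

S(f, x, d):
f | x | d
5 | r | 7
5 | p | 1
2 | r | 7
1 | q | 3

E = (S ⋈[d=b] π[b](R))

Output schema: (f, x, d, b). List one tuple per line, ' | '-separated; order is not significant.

Per-node cardinality:
  S → 4
  R → 6
  π[b](R) → 6
  (S ⋈[d=b] π[b](R)) → 2

== RESULT ==
f | x | d | b
5 | p | 1 | 1
5 | p | 1 | 1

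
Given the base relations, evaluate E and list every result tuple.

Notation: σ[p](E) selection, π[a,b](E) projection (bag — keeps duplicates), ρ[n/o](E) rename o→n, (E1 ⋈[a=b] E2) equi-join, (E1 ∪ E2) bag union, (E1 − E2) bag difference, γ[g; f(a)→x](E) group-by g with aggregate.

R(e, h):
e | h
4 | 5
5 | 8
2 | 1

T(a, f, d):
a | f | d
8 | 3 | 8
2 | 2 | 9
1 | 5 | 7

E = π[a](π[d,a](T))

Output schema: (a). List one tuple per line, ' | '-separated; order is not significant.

Stepwise |·|:
  T → 3
  π[d,a](T) → 3
  π[a](π[d,a](T)) → 3

== RESULT ==
a
1
2
8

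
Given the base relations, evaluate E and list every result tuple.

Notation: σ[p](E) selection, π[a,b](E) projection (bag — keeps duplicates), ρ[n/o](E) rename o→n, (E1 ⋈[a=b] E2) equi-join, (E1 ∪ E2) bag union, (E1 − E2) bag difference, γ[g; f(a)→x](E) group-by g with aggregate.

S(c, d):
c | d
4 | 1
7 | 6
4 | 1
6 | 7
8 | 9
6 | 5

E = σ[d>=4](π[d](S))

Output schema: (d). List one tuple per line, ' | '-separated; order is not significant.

Subexpression sizes:
  S → 6
  π[d](S) → 6
  σ[d>=4](π[d](S)) → 4

== RESULT ==
d
5
6
7
9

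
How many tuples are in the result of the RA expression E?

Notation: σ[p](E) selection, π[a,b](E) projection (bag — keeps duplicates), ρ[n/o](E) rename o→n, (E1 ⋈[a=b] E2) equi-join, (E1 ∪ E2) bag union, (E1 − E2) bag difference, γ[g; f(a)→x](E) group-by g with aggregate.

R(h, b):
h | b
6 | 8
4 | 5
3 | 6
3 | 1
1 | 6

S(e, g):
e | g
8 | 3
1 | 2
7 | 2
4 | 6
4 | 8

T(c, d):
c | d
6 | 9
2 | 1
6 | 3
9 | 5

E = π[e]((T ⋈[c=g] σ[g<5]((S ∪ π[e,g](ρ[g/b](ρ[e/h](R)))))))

Subexpression sizes:
  T → 4
  S → 5
  R → 5
  ρ[e/h](R) → 5
  ρ[g/b](ρ[e/h](R)) → 5
  π[e,g](ρ[g/b](ρ[e/h](R))) → 5
  (S ∪ π[e,g](ρ[g/b](ρ[e/h](R)))) → 10
  σ[g<5]((S ∪ π[e,g](ρ[g/b](ρ[e/h](R))))) → 4
  (T ⋈[c=g] σ[g<5]((S ∪ π[e,g](ρ[g/b](ρ[e/h](R)))))) → 2
  π[e]((T ⋈[c=g] σ[g<5]((S ∪ π[e,g](ρ[g/b](ρ[e/h](R))))))) → 2

|E| = 2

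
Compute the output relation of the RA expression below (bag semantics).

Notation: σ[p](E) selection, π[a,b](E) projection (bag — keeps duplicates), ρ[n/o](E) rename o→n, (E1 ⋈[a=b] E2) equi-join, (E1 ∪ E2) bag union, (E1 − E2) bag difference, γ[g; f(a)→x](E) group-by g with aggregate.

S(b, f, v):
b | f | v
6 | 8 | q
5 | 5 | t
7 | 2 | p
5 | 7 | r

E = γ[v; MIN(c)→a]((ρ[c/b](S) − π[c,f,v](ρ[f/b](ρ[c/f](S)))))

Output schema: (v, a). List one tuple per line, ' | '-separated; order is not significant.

Stepwise |·|:
  S → 4
  ρ[c/b](S) → 4
  S → 4
  ρ[c/f](S) → 4
  ρ[f/b](ρ[c/f](S)) → 4
  π[c,f,v](ρ[f/b](ρ[c/f](S))) → 4
  (ρ[c/b](S) − π[c,f,v](ρ[f/b](ρ[c/f](S)))) → 3
  γ[v; MIN(c)→a]((ρ[c/b](S) − π[c,f,v](ρ[f/b](ρ[c/f](S))))) → 3

== RESULT ==
v | a
p | 7
q | 6
r | 5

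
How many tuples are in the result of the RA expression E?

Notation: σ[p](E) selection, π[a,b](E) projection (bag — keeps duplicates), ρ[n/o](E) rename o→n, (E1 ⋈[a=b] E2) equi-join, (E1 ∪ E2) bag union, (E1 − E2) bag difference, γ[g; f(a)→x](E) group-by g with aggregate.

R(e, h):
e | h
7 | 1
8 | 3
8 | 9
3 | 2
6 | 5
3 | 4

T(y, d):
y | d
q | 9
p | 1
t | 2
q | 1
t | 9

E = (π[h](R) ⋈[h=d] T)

Stepwise |·|:
  R → 6
  π[h](R) → 6
  T → 5
  (π[h](R) ⋈[h=d] T) → 5

|E| = 5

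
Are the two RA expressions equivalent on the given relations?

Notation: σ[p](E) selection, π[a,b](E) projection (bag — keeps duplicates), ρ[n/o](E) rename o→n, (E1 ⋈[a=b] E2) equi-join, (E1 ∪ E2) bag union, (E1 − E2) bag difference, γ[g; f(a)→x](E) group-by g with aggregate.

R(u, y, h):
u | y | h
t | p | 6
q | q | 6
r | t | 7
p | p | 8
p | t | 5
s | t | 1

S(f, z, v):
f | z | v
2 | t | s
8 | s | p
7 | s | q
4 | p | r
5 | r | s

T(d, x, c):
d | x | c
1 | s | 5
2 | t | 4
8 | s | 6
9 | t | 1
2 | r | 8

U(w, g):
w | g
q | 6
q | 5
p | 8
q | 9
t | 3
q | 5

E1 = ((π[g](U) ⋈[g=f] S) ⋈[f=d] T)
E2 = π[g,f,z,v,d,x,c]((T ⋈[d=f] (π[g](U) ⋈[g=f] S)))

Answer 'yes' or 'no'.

E1 row counts bottom-up:
  U → 6
  π[g](U) → 6
  S → 5
  (π[g](U) ⋈[g=f] S) → 3
  T → 5
  ((π[g](U) ⋈[g=f] S) ⋈[f=d] T) → 1
E2 row counts bottom-up:
  T → 5
  U → 6
  π[g](U) → 6
  S → 5
  (π[g](U) ⋈[g=f] S) → 3
  (T ⋈[d=f] (π[g](U) ⋈[g=f] S)) → 1
  π[g,f,z,v,d,x,c]((T ⋈[d=f] (π[g](U) ⋈[g=f] S))) → 1

E1 and E2 produce the same multiset:
g | f | z | v | d | x | c
8 | 8 | s | p | 8 | s | 6

yes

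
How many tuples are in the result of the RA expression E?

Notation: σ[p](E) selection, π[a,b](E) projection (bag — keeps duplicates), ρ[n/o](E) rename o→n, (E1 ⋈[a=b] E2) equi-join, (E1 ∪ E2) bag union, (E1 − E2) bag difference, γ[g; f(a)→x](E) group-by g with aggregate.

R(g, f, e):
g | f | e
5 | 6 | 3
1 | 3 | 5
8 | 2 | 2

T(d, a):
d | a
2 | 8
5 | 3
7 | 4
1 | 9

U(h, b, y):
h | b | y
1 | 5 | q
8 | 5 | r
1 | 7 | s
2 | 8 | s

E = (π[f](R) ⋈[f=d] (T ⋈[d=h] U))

Subexpression sizes:
  R → 3
  π[f](R) → 3
  T → 4
  U → 4
  (T ⋈[d=h] U) → 3
  (π[f](R) ⋈[f=d] (T ⋈[d=h] U)) → 1

|E| = 1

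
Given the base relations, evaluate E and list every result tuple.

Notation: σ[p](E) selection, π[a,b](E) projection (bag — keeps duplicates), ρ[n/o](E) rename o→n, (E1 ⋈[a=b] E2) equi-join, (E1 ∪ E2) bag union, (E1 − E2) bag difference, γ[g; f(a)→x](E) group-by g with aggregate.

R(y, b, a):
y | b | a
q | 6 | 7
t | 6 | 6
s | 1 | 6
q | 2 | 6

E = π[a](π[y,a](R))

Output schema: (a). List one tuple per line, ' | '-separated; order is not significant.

Row counts bottom-up:
  R → 4
  π[y,a](R) → 4
  π[a](π[y,a](R)) → 4

== RESULT ==
a
6
6
6
7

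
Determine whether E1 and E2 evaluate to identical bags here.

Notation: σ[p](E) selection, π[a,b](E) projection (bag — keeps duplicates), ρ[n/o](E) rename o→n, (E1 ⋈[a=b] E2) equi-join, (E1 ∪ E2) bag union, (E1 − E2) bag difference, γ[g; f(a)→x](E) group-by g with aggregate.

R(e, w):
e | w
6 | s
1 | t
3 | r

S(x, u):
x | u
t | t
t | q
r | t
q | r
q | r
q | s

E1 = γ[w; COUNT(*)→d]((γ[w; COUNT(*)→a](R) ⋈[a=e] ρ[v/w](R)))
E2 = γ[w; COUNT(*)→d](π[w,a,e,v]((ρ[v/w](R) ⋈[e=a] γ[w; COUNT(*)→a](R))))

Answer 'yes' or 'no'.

E1 subexpression sizes:
  R → 3
  γ[w; COUNT(*)→a](R) → 3
  R → 3
  ρ[v/w](R) → 3
  (γ[w; COUNT(*)→a](R) ⋈[a=e] ρ[v/w](R)) → 3
  γ[w; COUNT(*)→d]((γ[w; COUNT(*)→a](R) ⋈[a=e] ρ[v/w](R))) → 3
E2 subexpression sizes:
  R → 3
  ρ[v/w](R) → 3
  R → 3
  γ[w; COUNT(*)→a](R) → 3
  (ρ[v/w](R) ⋈[e=a] γ[w; COUNT(*)→a](R)) → 3
  π[w,a,e,v]((ρ[v/w](R) ⋈[e=a] γ[w; COUNT(*)→a](R))) → 3
  γ[w; COUNT(*)→d](π[w,a,e,v]((ρ[v/w](R) ⋈[e=a] γ[w; COUNT(*)→a](R)))) → 3

E1 and E2 produce the same multiset:
w | d
r | 1
s | 1
t | 1

yes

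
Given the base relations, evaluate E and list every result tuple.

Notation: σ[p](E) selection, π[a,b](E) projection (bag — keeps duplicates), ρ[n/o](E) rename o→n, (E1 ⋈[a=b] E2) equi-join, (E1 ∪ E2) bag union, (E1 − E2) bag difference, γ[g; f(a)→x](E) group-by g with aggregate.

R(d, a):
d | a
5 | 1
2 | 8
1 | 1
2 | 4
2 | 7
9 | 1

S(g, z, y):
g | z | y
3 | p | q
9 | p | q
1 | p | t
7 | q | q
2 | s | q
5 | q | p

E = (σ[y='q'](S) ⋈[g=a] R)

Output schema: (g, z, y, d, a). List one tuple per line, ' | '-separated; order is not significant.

Row counts bottom-up:
  S → 6
  σ[y='q'](S) → 4
  R → 6
  (σ[y='q'](S) ⋈[g=a] R) → 1

== RESULT ==
g | z | y | d | a
7 | q | q | 2 | 7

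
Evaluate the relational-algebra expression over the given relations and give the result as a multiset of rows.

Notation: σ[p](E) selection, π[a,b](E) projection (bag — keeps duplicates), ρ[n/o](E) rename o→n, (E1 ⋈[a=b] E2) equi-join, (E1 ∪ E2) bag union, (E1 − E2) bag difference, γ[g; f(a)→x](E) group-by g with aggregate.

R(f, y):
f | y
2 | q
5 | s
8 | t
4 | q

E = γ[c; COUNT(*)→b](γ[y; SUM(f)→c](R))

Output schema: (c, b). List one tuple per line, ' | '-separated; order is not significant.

Row counts bottom-up:
  R → 4
  γ[y; SUM(f)→c](R) → 3
  γ[c; COUNT(*)→b](γ[y; SUM(f)→c](R)) → 3

== RESULT ==
c | b
5 | 1
6 | 1
8 | 1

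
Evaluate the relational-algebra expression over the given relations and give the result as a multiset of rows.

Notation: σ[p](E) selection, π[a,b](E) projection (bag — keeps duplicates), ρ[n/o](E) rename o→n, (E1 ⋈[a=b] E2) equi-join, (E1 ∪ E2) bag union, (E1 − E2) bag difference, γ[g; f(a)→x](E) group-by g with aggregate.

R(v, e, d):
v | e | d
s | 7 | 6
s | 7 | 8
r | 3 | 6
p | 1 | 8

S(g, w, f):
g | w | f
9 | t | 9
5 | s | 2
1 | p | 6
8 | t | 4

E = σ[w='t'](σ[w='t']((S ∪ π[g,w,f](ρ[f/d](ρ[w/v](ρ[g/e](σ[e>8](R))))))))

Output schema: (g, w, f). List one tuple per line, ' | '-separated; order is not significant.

Stepwise |·|:
  S → 4
  R → 4
  σ[e>8](R) → 0
  ρ[g/e](σ[e>8](R)) → 0
  ρ[w/v](ρ[g/e](σ[e>8](R))) → 0
  ρ[f/d](ρ[w/v](ρ[g/e](σ[e>8](R)))) → 0
  π[g,w,f](ρ[f/d](ρ[w/v](ρ[g/e](σ[e>8](R))))) → 0
  (S ∪ π[g,w,f](ρ[f/d](ρ[w/v](ρ[g/e](σ[e>8](R)))))) → 4
  σ[w='t']((S ∪ π[g,w,f](ρ[f/d](ρ[w/v](ρ[g/e](σ[e>8](R))))))) → 2
  σ[w='t'](σ[w='t']((S ∪ π[g,w,f](ρ[f/d](ρ[w/v](ρ[g/e](σ[e>8](R)))))))) → 2

== RESULT ==
g | w | f
8 | t | 4
9 | t | 9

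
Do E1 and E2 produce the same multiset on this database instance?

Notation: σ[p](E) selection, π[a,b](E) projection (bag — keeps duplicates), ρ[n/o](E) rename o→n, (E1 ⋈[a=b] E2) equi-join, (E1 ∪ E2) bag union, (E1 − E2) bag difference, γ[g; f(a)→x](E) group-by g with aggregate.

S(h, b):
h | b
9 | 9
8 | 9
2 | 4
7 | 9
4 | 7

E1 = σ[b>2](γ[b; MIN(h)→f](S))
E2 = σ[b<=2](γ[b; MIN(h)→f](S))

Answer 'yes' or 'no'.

E1 subexpression sizes:
  S → 5
  γ[b; MIN(h)→f](S) → 3
  σ[b>2](γ[b; MIN(h)→f](S)) → 3
E2 subexpression sizes:
  S → 5
  γ[b; MIN(h)→f](S) → 3
  σ[b<=2](γ[b; MIN(h)→f](S)) → 0

E1 result:
b | f
4 | 2
7 | 4
9 | 7
E2 result:
b | f
(0 rows)
Witness: (7, 4) appears 1× in E1 but 0× in E2.

no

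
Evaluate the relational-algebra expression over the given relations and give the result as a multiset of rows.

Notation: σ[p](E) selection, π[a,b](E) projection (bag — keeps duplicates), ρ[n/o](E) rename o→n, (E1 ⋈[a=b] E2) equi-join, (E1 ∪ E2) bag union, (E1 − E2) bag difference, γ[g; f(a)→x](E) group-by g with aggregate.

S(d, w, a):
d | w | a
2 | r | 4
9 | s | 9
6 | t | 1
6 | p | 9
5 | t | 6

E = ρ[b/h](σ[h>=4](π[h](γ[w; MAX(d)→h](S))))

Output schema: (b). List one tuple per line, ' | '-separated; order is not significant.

Per-node cardinality:
  S → 5
  γ[w; MAX(d)→h](S) → 4
  π[h](γ[w; MAX(d)→h](S)) → 4
  σ[h>=4](π[h](γ[w; MAX(d)→h](S))) → 3
  ρ[b/h](σ[h>=4](π[h](γ[w; MAX(d)→h](S)))) → 3

== RESULT ==
b
6
6
9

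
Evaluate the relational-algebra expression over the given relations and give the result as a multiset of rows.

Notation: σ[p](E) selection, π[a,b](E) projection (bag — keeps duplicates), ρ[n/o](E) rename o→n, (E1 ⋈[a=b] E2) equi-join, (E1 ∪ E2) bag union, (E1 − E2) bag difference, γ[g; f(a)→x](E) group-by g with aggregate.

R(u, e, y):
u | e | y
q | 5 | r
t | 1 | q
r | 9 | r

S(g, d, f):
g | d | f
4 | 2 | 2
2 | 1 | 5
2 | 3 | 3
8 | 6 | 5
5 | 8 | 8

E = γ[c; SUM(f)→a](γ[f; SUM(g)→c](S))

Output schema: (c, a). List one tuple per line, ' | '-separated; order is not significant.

Per-node cardinality:
  S → 5
  γ[f; SUM(g)→c](S) → 4
  γ[c; SUM(f)→a](γ[f; SUM(g)→c](S)) → 4

== RESULT ==
c | a
2 | 3
4 | 2
5 | 8
10 | 5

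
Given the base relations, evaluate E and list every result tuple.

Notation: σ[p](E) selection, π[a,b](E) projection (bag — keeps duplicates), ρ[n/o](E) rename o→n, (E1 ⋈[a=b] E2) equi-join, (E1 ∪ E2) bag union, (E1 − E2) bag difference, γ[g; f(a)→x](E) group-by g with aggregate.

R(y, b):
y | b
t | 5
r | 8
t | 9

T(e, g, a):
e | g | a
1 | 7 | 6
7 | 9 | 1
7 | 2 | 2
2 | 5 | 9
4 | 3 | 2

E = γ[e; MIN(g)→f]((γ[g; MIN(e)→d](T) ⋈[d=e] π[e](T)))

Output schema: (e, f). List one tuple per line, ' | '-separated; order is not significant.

Stepwise |·|:
  T → 5
  γ[g; MIN(e)→d](T) → 5
  T → 5
  π[e](T) → 5
  (γ[g; MIN(e)→d](T) ⋈[d=e] π[e](T)) → 7
  γ[e; MIN(g)→f]((γ[g; MIN(e)→d](T) ⋈[d=e] π[e](T))) → 4

== RESULT ==
e | f
1 | 7
2 | 5
4 | 3
7 | 2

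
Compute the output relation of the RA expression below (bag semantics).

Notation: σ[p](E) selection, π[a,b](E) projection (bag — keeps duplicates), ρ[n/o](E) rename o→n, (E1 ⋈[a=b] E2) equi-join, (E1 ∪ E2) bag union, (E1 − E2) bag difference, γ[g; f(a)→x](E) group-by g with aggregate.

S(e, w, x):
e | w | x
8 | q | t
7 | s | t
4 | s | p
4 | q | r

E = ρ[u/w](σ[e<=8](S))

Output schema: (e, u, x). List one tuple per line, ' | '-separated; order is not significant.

Subexpression sizes:
  S → 4
  σ[e<=8](S) → 4
  ρ[u/w](σ[e<=8](S)) → 4

== RESULT ==
e | u | x
4 | q | r
4 | s | p
7 | s | t
8 | q | t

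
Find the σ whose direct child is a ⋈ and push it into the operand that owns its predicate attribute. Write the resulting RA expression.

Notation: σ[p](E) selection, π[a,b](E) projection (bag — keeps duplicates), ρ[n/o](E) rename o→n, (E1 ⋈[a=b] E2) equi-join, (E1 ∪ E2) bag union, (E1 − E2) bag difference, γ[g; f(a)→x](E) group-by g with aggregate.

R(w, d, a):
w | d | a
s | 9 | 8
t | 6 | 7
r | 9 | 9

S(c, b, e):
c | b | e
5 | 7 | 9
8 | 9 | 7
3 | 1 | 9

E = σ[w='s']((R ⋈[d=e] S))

σ filters on w, owned by the left side.
E' = (σ[w='s'](R) ⋈[d=e] S)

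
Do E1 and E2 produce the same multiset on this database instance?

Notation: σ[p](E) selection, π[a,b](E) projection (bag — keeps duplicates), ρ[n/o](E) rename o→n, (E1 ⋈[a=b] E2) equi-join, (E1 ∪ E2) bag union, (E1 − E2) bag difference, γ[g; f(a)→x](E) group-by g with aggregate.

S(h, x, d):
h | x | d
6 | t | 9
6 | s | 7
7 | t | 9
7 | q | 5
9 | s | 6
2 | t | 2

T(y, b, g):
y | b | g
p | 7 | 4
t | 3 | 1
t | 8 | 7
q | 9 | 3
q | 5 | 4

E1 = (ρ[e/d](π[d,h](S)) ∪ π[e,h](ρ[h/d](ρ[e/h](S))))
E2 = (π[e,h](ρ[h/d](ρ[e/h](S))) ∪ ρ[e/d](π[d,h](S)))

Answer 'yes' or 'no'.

E1 subexpression sizes:
  S → 6
  π[d,h](S) → 6
  ρ[e/d](π[d,h](S)) → 6
  S → 6
  ρ[e/h](S) → 6
  ρ[h/d](ρ[e/h](S)) → 6
  π[e,h](ρ[h/d](ρ[e/h](S))) → 6
  (ρ[e/d](π[d,h](S)) ∪ π[e,h](ρ[h/d](ρ[e/h](S)))) → 12
E2 subexpression sizes:
  S → 6
  ρ[e/h](S) → 6
  ρ[h/d](ρ[e/h](S)) → 6
  π[e,h](ρ[h/d](ρ[e/h](S))) → 6
  S → 6
  π[d,h](S) → 6
  ρ[e/d](π[d,h](S)) → 6
  (π[e,h](ρ[h/d](ρ[e/h](S))) ∪ ρ[e/d](π[d,h](S))) → 12

E1 and E2 produce the same multiset:
e | h
2 | 2
2 | 2
5 | 7
6 | 7
6 | 9
6 | 9
7 | 5
7 | 6
7 | 9
9 | 6
9 | 6
9 | 7

yes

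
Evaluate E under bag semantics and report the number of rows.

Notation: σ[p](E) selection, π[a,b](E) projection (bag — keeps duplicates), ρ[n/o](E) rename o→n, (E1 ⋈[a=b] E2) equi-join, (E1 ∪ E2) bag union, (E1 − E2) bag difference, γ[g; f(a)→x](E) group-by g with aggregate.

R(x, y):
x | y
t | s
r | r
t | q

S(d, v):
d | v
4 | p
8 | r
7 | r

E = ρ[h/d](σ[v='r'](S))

Stepwise |·|:
  S → 3
  σ[v='r'](S) → 2
  ρ[h/d](σ[v='r'](S)) → 2

|E| = 2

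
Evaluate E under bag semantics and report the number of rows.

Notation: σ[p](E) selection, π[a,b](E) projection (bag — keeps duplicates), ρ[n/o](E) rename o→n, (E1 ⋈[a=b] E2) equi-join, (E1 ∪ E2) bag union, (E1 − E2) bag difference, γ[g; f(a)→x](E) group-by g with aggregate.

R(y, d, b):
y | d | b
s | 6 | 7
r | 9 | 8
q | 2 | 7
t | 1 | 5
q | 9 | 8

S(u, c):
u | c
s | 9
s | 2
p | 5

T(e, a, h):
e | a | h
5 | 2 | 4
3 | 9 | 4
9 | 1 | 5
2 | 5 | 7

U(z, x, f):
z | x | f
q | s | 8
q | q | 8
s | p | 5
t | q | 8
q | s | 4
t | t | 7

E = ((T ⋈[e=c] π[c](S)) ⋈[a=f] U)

Per-node cardinality:
  T → 4
  S → 3
  π[c](S) → 3
  (T ⋈[e=c] π[c](S)) → 3
  U → 6
  ((T ⋈[e=c] π[c](S)) ⋈[a=f] U) → 1

|E| = 1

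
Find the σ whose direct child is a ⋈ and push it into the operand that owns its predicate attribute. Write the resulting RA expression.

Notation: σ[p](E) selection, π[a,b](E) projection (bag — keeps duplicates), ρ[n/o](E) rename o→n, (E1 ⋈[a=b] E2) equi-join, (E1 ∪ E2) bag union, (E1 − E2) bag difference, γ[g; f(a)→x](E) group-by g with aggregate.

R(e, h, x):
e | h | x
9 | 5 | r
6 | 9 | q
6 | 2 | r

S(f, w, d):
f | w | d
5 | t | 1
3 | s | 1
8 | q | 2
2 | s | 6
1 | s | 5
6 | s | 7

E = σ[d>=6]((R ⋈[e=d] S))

σ filters on d, owned by the right side.
E' = (R ⋈[e=d] σ[d>=6](S))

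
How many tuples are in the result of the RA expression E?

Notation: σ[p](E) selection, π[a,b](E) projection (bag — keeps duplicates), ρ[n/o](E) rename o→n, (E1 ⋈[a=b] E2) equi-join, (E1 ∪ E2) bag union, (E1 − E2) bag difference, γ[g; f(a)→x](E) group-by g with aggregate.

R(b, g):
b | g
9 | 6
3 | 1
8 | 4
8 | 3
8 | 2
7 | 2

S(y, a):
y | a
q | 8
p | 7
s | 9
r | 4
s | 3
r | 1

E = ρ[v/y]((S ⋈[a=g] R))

Subexpression sizes:
  S → 6
  R → 6
  (S ⋈[a=g] R) → 3
  ρ[v/y]((S ⋈[a=g] R)) → 3

|E| = 3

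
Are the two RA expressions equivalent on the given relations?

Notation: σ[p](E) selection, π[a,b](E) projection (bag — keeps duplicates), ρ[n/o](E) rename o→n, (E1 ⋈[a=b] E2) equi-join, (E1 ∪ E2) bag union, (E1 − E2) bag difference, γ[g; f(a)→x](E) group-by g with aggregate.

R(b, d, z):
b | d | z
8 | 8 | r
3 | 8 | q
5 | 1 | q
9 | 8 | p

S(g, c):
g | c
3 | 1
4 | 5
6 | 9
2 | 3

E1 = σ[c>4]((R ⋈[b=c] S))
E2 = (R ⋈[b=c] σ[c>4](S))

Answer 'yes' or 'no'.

E1 per-node cardinality:
  R → 4
  S → 4
  (R ⋈[b=c] S) → 3
  σ[c>4]((R ⋈[b=c] S)) → 2
E2 per-node cardinality:
  R → 4
  S → 4
  σ[c>4](S) → 2
  (R ⋈[b=c] σ[c>4](S)) → 2

E1 and E2 produce the same multiset:
b | d | z | g | c
5 | 1 | q | 4 | 5
9 | 8 | p | 6 | 9

yes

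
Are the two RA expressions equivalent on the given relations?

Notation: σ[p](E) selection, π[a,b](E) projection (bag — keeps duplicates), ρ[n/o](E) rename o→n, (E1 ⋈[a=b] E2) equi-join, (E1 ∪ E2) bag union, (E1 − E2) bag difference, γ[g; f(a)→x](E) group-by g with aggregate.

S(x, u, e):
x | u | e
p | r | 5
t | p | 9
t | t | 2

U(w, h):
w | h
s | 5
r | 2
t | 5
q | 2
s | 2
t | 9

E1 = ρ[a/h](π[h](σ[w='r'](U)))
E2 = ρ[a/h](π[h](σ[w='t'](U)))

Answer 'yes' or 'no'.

E1 per-node cardinality:
  U → 6
  σ[w='r'](U) → 1
  π[h](σ[w='r'](U)) → 1
  ρ[a/h](π[h](σ[w='r'](U))) → 1
E2 per-node cardinality:
  U → 6
  σ[w='t'](U) → 2
  π[h](σ[w='t'](U)) → 2
  ρ[a/h](π[h](σ[w='t'](U))) → 2

E1 result:
a
2
E2 result:
a
5
9
Witness: (2,) appears 1× in E1 but 0× in E2.

no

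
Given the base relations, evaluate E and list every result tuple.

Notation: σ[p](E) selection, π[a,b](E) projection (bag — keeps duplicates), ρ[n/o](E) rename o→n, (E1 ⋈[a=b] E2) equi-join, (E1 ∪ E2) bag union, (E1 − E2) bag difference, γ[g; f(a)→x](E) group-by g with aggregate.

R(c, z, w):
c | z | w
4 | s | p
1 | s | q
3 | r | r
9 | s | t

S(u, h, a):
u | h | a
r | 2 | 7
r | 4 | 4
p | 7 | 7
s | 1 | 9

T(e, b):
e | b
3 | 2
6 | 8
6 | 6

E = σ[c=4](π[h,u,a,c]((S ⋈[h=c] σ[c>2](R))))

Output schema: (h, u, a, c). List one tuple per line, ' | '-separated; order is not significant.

Subexpression sizes:
  S → 4
  R → 4
  σ[c>2](R) → 3
  (S ⋈[h=c] σ[c>2](R)) → 1
  π[h,u,a,c]((S ⋈[h=c] σ[c>2](R))) → 1
  σ[c=4](π[h,u,a,c]((S ⋈[h=c] σ[c>2](R)))) → 1

== RESULT ==
h | u | a | c
4 | r | 4 | 4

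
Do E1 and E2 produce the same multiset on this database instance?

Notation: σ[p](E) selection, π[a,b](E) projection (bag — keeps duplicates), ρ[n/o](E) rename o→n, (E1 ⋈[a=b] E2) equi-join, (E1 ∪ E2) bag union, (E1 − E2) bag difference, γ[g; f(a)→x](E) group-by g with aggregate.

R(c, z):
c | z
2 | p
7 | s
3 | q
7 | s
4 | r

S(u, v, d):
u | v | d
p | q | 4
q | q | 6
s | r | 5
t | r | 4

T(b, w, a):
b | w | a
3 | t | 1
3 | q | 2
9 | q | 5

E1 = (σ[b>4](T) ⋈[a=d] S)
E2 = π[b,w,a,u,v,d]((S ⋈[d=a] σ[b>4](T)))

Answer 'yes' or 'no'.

E1 per-node cardinality:
  T → 3
  σ[b>4](T) → 1
  S → 4
  (σ[b>4](T) ⋈[a=d] S) → 1
E2 per-node cardinality:
  S → 4
  T → 3
  σ[b>4](T) → 1
  (S ⋈[d=a] σ[b>4](T)) → 1
  π[b,w,a,u,v,d]((S ⋈[d=a] σ[b>4](T))) → 1

E1 and E2 produce the same multiset:
b | w | a | u | v | d
9 | q | 5 | s | r | 5

yes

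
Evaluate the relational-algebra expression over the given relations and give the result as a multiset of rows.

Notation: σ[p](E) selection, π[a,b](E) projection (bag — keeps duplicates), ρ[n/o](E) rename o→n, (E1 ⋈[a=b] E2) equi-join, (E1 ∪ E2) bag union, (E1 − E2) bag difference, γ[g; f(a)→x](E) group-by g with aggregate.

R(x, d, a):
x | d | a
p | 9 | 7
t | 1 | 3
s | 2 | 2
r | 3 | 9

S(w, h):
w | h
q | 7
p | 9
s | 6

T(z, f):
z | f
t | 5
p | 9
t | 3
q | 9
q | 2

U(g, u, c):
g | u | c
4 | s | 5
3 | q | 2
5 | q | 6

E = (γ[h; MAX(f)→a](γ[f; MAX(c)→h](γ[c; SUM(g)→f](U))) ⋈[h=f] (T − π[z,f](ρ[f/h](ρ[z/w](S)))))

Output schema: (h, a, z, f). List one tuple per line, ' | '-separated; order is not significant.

Stepwise |·|:
  U → 3
  γ[c; SUM(g)→f](U) → 3
  γ[f; MAX(c)→h](γ[c; SUM(g)→f](U)) → 3
  γ[h; MAX(f)→a](γ[f; MAX(c)→h](γ[c; SUM(g)→f](U))) → 3
  T → 5
  S → 3
  ρ[z/w](S) → 3
  ρ[f/h](ρ[z/w](S)) → 3
  π[z,f](ρ[f/h](ρ[z/w](S))) → 3
  (T − π[z,f](ρ[f/h](ρ[z/w](S)))) → 4
  (γ[h; MAX(f)→a](γ[f; MAX(c)→h](γ[c; SUM(g)→f](U))) ⋈[h=f] (T − π[z,f](ρ[f/h](ρ[z/w](S))))) → 2

== RESULT ==
h | a | z | f
2 | 3 | q | 2
5 | 4 | t | 5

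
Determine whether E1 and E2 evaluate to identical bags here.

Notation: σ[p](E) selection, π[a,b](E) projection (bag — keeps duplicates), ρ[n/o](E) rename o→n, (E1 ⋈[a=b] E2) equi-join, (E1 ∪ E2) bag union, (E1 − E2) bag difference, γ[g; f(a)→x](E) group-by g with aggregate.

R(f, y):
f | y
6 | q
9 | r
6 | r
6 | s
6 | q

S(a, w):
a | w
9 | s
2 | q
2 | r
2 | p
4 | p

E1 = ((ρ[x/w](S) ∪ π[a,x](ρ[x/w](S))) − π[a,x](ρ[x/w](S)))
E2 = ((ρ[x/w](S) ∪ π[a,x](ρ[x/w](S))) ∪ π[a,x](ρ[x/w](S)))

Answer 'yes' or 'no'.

E1 subexpression sizes:
  S → 5
  ρ[x/w](S) → 5
  S → 5
  ρ[x/w](S) → 5
  π[a,x](ρ[x/w](S)) → 5
  (ρ[x/w](S) ∪ π[a,x](ρ[x/w](S))) → 10
  S → 5
  ρ[x/w](S) → 5
  π[a,x](ρ[x/w](S)) → 5
  ((ρ[x/w](S) ∪ π[a,x](ρ[x/w](S))) − π[a,x](ρ[x/w](S))) → 5
E2 subexpression sizes:
  S → 5
  ρ[x/w](S) → 5
  S → 5
  ρ[x/w](S) → 5
  π[a,x](ρ[x/w](S)) → 5
  (ρ[x/w](S) ∪ π[a,x](ρ[x/w](S))) → 10
  S → 5
  ρ[x/w](S) → 5
  π[a,x](ρ[x/w](S)) → 5
  ((ρ[x/w](S) ∪ π[a,x](ρ[x/w](S))) ∪ π[a,x](ρ[x/w](S))) → 15

E1 result:
a | x
2 | p
2 | q
2 | r
4 | p
9 | s
E2 result:
a | x
2 | p
2 | p
2 | p
2 | q
2 | q
2 | q
2 | r
2 | r
2 | r
4 | p
4 | p
4 | p
9 | s
9 | s
9 | s
Witness: (9, 's') appears 1× in E1 but 3× in E2.

no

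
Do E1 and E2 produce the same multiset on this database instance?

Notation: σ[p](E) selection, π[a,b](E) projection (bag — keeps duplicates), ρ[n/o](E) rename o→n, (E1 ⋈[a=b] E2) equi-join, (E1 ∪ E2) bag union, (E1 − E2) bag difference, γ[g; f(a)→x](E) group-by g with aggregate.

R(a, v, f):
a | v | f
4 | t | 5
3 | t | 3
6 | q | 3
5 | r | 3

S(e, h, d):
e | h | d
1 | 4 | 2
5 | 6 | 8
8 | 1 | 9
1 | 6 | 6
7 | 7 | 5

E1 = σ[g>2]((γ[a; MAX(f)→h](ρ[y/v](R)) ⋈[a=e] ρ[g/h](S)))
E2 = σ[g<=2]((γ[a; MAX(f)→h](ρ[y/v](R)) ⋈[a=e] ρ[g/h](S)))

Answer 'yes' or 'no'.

E1 per-node cardinality:
  R → 4
  ρ[y/v](R) → 4
  γ[a; MAX(f)→h](ρ[y/v](R)) → 4
  S → 5
  ρ[g/h](S) → 5
  (γ[a; MAX(f)→h](ρ[y/v](R)) ⋈[a=e] ρ[g/h](S)) → 1
  σ[g>2]((γ[a; MAX(f)→h](ρ[y/v](R)) ⋈[a=e] ρ[g/h](S))) → 1
E2 per-node cardinality:
  R → 4
  ρ[y/v](R) → 4
  γ[a; MAX(f)→h](ρ[y/v](R)) → 4
  S → 5
  ρ[g/h](S) → 5
  (γ[a; MAX(f)→h](ρ[y/v](R)) ⋈[a=e] ρ[g/h](S)) → 1
  σ[g<=2]((γ[a; MAX(f)→h](ρ[y/v](R)) ⋈[a=e] ρ[g/h](S))) → 0

E1 result:
a | h | e | g | d
5 | 3 | 5 | 6 | 8
E2 result:
a | h | e | g | d
(0 rows)
Witness: (5, 3, 5, 6, 8) appears 1× in E1 but 0× in E2.

no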